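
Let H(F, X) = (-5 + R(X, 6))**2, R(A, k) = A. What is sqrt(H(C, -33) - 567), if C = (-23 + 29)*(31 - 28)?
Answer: sqrt(877) ≈ 29.614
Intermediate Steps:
C = 18 (C = 6*3 = 18)
H(F, X) = (-5 + X)**2
sqrt(H(C, -33) - 567) = sqrt((-5 - 33)**2 - 567) = sqrt((-38)**2 - 567) = sqrt(1444 - 567) = sqrt(877)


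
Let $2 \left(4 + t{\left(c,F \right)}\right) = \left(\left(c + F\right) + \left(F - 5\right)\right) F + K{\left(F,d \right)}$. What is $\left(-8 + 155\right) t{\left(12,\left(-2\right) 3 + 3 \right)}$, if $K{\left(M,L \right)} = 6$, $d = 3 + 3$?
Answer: $- \frac{735}{2} \approx -367.5$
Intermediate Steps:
$d = 6$
$t{\left(c,F \right)} = -1 + \frac{F \left(-5 + c + 2 F\right)}{2}$ ($t{\left(c,F \right)} = -4 + \frac{\left(\left(c + F\right) + \left(F - 5\right)\right) F + 6}{2} = -4 + \frac{\left(\left(F + c\right) + \left(F - 5\right)\right) F + 6}{2} = -4 + \frac{\left(\left(F + c\right) + \left(-5 + F\right)\right) F + 6}{2} = -4 + \frac{\left(-5 + c + 2 F\right) F + 6}{2} = -4 + \frac{F \left(-5 + c + 2 F\right) + 6}{2} = -4 + \frac{6 + F \left(-5 + c + 2 F\right)}{2} = -4 + \left(3 + \frac{F \left(-5 + c + 2 F\right)}{2}\right) = -1 + \frac{F \left(-5 + c + 2 F\right)}{2}$)
$\left(-8 + 155\right) t{\left(12,\left(-2\right) 3 + 3 \right)} = \left(-8 + 155\right) \left(-1 + \left(\left(-2\right) 3 + 3\right)^{2} - \frac{5 \left(\left(-2\right) 3 + 3\right)}{2} + \frac{1}{2} \left(\left(-2\right) 3 + 3\right) 12\right) = 147 \left(-1 + \left(-6 + 3\right)^{2} - \frac{5 \left(-6 + 3\right)}{2} + \frac{1}{2} \left(-6 + 3\right) 12\right) = 147 \left(-1 + \left(-3\right)^{2} - - \frac{15}{2} + \frac{1}{2} \left(-3\right) 12\right) = 147 \left(-1 + 9 + \frac{15}{2} - 18\right) = 147 \left(- \frac{5}{2}\right) = - \frac{735}{2}$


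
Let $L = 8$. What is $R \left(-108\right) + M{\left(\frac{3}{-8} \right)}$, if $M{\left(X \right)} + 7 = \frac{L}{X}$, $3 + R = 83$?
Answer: $- \frac{26005}{3} \approx -8668.3$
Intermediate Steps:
$R = 80$ ($R = -3 + 83 = 80$)
$M{\left(X \right)} = -7 + \frac{8}{X}$
$R \left(-108\right) + M{\left(\frac{3}{-8} \right)} = 80 \left(-108\right) + \left(-7 + \frac{8}{3 \frac{1}{-8}}\right) = -8640 + \left(-7 + \frac{8}{3 \left(- \frac{1}{8}\right)}\right) = -8640 + \left(-7 + \frac{8}{- \frac{3}{8}}\right) = -8640 + \left(-7 + 8 \left(- \frac{8}{3}\right)\right) = -8640 - \frac{85}{3} = - \frac{26005}{3}$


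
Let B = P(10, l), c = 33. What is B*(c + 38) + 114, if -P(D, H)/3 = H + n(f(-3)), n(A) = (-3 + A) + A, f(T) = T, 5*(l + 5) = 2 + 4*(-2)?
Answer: 16758/5 ≈ 3351.6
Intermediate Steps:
l = -31/5 (l = -5 + (2 + 4*(-2))/5 = -5 + (2 - 8)/5 = -5 + (1/5)*(-6) = -5 - 6/5 = -31/5 ≈ -6.2000)
n(A) = -3 + 2*A
P(D, H) = 27 - 3*H (P(D, H) = -3*(H + (-3 + 2*(-3))) = -3*(H + (-3 - 6)) = -3*(H - 9) = -3*(-9 + H) = 27 - 3*H)
B = 228/5 (B = 27 - 3*(-31/5) = 27 + 93/5 = 228/5 ≈ 45.600)
B*(c + 38) + 114 = 228*(33 + 38)/5 + 114 = (228/5)*71 + 114 = 16188/5 + 114 = 16758/5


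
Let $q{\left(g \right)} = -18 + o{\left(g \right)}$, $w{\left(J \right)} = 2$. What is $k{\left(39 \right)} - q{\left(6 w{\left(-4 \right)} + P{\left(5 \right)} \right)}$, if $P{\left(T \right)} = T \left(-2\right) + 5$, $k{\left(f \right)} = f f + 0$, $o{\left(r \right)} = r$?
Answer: $1532$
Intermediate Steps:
$k{\left(f \right)} = f^{2}$ ($k{\left(f \right)} = f^{2} + 0 = f^{2}$)
$P{\left(T \right)} = 5 - 2 T$ ($P{\left(T \right)} = - 2 T + 5 = 5 - 2 T$)
$q{\left(g \right)} = -18 + g$
$k{\left(39 \right)} - q{\left(6 w{\left(-4 \right)} + P{\left(5 \right)} \right)} = 39^{2} - \left(-18 + \left(6 \cdot 2 + \left(5 - 10\right)\right)\right) = 1521 - \left(-18 + \left(12 + \left(5 - 10\right)\right)\right) = 1521 - \left(-18 + \left(12 - 5\right)\right) = 1521 - \left(-18 + 7\right) = 1521 - -11 = 1521 + 11 = 1532$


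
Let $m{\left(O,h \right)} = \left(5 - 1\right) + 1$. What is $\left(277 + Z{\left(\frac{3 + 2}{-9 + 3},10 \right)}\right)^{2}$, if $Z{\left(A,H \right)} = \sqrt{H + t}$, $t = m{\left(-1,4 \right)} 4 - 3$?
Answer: $76756 + 1662 \sqrt{3} \approx 79635.0$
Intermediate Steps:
$m{\left(O,h \right)} = 5$ ($m{\left(O,h \right)} = 4 + 1 = 5$)
$t = 17$ ($t = 5 \cdot 4 - 3 = 20 - 3 = 17$)
$Z{\left(A,H \right)} = \sqrt{17 + H}$ ($Z{\left(A,H \right)} = \sqrt{H + 17} = \sqrt{17 + H}$)
$\left(277 + Z{\left(\frac{3 + 2}{-9 + 3},10 \right)}\right)^{2} = \left(277 + \sqrt{17 + 10}\right)^{2} = \left(277 + \sqrt{27}\right)^{2} = \left(277 + 3 \sqrt{3}\right)^{2}$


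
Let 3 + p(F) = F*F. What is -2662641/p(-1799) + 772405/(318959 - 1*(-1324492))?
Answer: -1876110016901/5318861529498 ≈ -0.35273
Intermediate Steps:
p(F) = -3 + F**2 (p(F) = -3 + F*F = -3 + F**2)
-2662641/p(-1799) + 772405/(318959 - 1*(-1324492)) = -2662641/(-3 + (-1799)**2) + 772405/(318959 - 1*(-1324492)) = -2662641/(-3 + 3236401) + 772405/(318959 + 1324492) = -2662641/3236398 + 772405/1643451 = -1876110016901/5318861529498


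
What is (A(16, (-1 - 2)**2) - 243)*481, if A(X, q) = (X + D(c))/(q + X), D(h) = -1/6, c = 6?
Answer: -3497351/30 ≈ -1.1658e+5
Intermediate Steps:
D(h) = -1/6 (D(h) = -1*1/6 = -1/6)
A(X, q) = (-1/6 + X)/(X + q) (A(X, q) = (X - 1/6)/(q + X) = (-1/6 + X)/(X + q))
(A(16, (-1 - 2)**2) - 243)*481 = ((-1/6 + 16)/(16 + (-1 - 2)**2) - 243)*481 = ((95/6)/(16 + (-3)**2) - 243)*481 = ((95/6)/(16 + 9) - 243)*481 = ((95/6)/25 - 243)*481 = ((1/25)*(95/6) - 243)*481 = (19/30 - 243)*481 = -7271/30*481 = -3497351/30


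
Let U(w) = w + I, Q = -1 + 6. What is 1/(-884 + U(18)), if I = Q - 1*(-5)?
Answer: -1/856 ≈ -0.0011682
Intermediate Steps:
Q = 5
I = 10 (I = 5 - 1*(-5) = 5 + 5 = 10)
U(w) = 10 + w (U(w) = w + 10 = 10 + w)
1/(-884 + U(18)) = 1/(-884 + (10 + 18)) = 1/(-884 + 28) = 1/(-856) = -1/856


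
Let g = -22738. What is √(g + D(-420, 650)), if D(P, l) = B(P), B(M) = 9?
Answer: I*√22729 ≈ 150.76*I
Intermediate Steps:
D(P, l) = 9
√(g + D(-420, 650)) = √(-22738 + 9) = √(-22729) = I*√22729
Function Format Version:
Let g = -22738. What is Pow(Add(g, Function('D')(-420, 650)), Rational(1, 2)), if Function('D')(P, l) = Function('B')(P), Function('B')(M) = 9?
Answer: Mul(I, Pow(22729, Rational(1, 2))) ≈ Mul(150.76, I)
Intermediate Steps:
Function('D')(P, l) = 9
Pow(Add(g, Function('D')(-420, 650)), Rational(1, 2)) = Pow(Add(-22738, 9), Rational(1, 2)) = Pow(-22729, Rational(1, 2)) = Mul(I, Pow(22729, Rational(1, 2)))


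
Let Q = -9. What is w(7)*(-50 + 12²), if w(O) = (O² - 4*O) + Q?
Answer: 1128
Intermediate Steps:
w(O) = -9 + O² - 4*O (w(O) = (O² - 4*O) - 9 = -9 + O² - 4*O)
w(7)*(-50 + 12²) = (-9 + 7² - 4*7)*(-50 + 12²) = (-9 + 49 - 28)*(-50 + 144) = 12*94 = 1128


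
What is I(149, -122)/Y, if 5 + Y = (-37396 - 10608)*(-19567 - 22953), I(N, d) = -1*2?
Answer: -2/2041130075 ≈ -9.7985e-10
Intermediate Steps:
I(N, d) = -2
Y = 2041130075 (Y = -5 + (-37396 - 10608)*(-19567 - 22953) = -5 - 48004*(-42520) = -5 + 2041130080 = 2041130075)
I(149, -122)/Y = -2/2041130075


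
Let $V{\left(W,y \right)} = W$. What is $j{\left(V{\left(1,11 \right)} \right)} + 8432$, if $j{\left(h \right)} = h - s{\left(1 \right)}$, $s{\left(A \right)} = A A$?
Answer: $8432$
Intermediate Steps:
$s{\left(A \right)} = A^{2}$
$j{\left(h \right)} = -1 + h$ ($j{\left(h \right)} = h - 1^{2} = h - 1 = -1 + h$)
$j{\left(V{\left(1,11 \right)} \right)} + 8432 = \left(-1 + 1\right) + 8432 = 0 + 8432 = 8432$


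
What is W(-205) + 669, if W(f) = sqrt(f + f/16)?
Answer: 669 + I*sqrt(3485)/4 ≈ 669.0 + 14.758*I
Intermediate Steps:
W(f) = sqrt(17)*sqrt(f)/4 (W(f) = sqrt(f + f*(1/16)) = sqrt(f + f/16) = sqrt(17*f/16) = sqrt(17)*sqrt(f)/4)
W(-205) + 669 = sqrt(17)*sqrt(-205)/4 + 669 = sqrt(17)*(I*sqrt(205))/4 + 669 = I*sqrt(3485)/4 + 669 = 669 + I*sqrt(3485)/4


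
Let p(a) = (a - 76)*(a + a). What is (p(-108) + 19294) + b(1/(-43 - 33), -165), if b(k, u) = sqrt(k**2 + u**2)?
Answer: 59038 + sqrt(157251601)/76 ≈ 59203.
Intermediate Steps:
p(a) = 2*a*(-76 + a) (p(a) = (-76 + a)*(2*a) = 2*a*(-76 + a))
(p(-108) + 19294) + b(1/(-43 - 33), -165) = (2*(-108)*(-76 - 108) + 19294) + sqrt((1/(-43 - 33))**2 + (-165)**2) = (2*(-108)*(-184) + 19294) + sqrt((1/(-76))**2 + 27225) = (39744 + 19294) + sqrt((-1/76)**2 + 27225) = 59038 + sqrt(1/5776 + 27225) = 59038 + sqrt(157251601/5776) = 59038 + sqrt(157251601)/76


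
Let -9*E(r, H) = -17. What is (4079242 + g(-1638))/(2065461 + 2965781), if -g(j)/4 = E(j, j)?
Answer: 18356555/22640589 ≈ 0.81078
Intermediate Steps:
E(r, H) = 17/9 (E(r, H) = -⅑*(-17) = 17/9)
g(j) = -68/9 (g(j) = -4*17/9 = -68/9)
(4079242 + g(-1638))/(2065461 + 2965781) = (4079242 - 68/9)/(2065461 + 2965781) = (36713110/9)/5031242 = (36713110/9)*(1/5031242) = 18356555/22640589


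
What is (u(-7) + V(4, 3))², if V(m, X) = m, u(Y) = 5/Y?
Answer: 529/49 ≈ 10.796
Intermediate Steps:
(u(-7) + V(4, 3))² = (5/(-7) + 4)² = (5*(-⅐) + 4)² = (-5/7 + 4)² = (23/7)² = 529/49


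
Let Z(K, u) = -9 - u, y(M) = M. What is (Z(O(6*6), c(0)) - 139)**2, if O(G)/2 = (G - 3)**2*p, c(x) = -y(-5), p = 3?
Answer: 23409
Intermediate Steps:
c(x) = 5 (c(x) = -1*(-5) = 5)
O(G) = 6*(-3 + G)**2 (O(G) = 2*((G - 3)**2*3) = 2*((-3 + G)**2*3) = 2*(3*(-3 + G)**2) = 6*(-3 + G)**2)
(Z(O(6*6), c(0)) - 139)**2 = ((-9 - 1*5) - 139)**2 = ((-9 - 5) - 139)**2 = (-14 - 139)**2 = (-153)**2 = 23409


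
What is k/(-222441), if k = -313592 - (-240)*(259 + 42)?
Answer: 241352/222441 ≈ 1.0850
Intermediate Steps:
k = -241352 (k = -313592 - (-240)*301 = -313592 - 1*(-72240) = -313592 + 72240 = -241352)
k/(-222441) = -241352/(-222441) = -241352*(-1/222441) = 241352/222441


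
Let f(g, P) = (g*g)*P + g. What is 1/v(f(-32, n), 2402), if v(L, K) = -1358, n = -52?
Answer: -1/1358 ≈ -0.00073638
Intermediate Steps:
f(g, P) = g + P*g**2 (f(g, P) = g**2*P + g = P*g**2 + g = g + P*g**2)
1/v(f(-32, n), 2402) = 1/(-1358) = -1/1358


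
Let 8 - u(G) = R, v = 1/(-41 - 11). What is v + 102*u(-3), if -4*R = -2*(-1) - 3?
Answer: 41105/52 ≈ 790.48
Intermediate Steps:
v = -1/52 (v = 1/(-52) = -1/52 ≈ -0.019231)
R = ¼ (R = -(-2*(-1) - 3)/4 = -(2 - 3)/4 = -¼*(-1) = ¼ ≈ 0.25000)
u(G) = 31/4 (u(G) = 8 - 1*¼ = 8 - ¼ = 31/4)
v + 102*u(-3) = -1/52 + 102*(31/4) = -1/52 + 1581/2 = 41105/52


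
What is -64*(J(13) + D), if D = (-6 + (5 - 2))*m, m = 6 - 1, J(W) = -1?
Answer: 1024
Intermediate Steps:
m = 5
D = -15 (D = (-6 + (5 - 2))*5 = (-6 + 3)*5 = -3*5 = -15)
-64*(J(13) + D) = -64*(-1 - 15) = -64*(-16) = 1024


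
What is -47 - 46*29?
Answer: -1381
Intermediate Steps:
-47 - 46*29 = -47 - 1334 = -1381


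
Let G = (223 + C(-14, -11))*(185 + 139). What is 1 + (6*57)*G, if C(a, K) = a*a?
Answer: 46428553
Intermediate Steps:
C(a, K) = a**2
G = 135756 (G = (223 + (-14)**2)*(185 + 139) = (223 + 196)*324 = 419*324 = 135756)
1 + (6*57)*G = 1 + (6*57)*135756 = 1 + 342*135756 = 1 + 46428552 = 46428553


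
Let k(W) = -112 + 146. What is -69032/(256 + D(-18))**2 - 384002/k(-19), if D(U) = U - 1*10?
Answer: -1247769191/110466 ≈ -11296.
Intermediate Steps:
D(U) = -10 + U (D(U) = U - 10 = -10 + U)
k(W) = 34
-69032/(256 + D(-18))**2 - 384002/k(-19) = -69032/(256 + (-10 - 18))**2 - 384002/34 = -69032/(256 - 28)**2 - 384002*1/34 = -69032/(228**2) - 192001/17 = -69032/51984 - 192001/17 = -69032*1/51984 - 192001/17 = -8629/6498 - 192001/17 = -1247769191/110466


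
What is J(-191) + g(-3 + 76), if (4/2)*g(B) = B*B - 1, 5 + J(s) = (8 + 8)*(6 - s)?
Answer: 5811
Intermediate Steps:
J(s) = 91 - 16*s (J(s) = -5 + (8 + 8)*(6 - s) = -5 + 16*(6 - s) = -5 + (96 - 16*s) = 91 - 16*s)
g(B) = -½ + B²/2 (g(B) = (B*B - 1)/2 = (B² - 1)/2 = (-1 + B²)/2 = -½ + B²/2)
J(-191) + g(-3 + 76) = (91 - 16*(-191)) + (-½ + (-3 + 76)²/2) = (91 + 3056) + (-½ + (½)*73²) = 3147 + (-½ + (½)*5329) = 3147 + (-½ + 5329/2) = 3147 + 2664 = 5811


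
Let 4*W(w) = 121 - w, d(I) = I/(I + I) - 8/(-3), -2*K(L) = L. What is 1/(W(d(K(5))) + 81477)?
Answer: 24/1956155 ≈ 1.2269e-5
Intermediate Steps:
K(L) = -L/2
d(I) = 19/6 (d(I) = I/((2*I)) - 8*(-⅓) = I*(1/(2*I)) + 8/3 = ½ + 8/3 = 19/6)
W(w) = 121/4 - w/4 (W(w) = (121 - w)/4 = 121/4 - w/4)
1/(W(d(K(5))) + 81477) = 1/((121/4 - ¼*19/6) + 81477) = 1/((121/4 - 19/24) + 81477) = 1/(707/24 + 81477) = 1/(1956155/24) = 24/1956155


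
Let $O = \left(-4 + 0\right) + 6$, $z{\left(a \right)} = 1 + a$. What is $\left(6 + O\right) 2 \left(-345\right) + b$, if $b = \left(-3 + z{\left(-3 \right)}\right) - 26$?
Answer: $-5551$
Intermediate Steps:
$O = 2$ ($O = -4 + 6 = 2$)
$b = -31$ ($b = \left(-3 + \left(1 - 3\right)\right) - 26 = \left(-3 - 2\right) - 26 = -5 - 26 = -31$)
$\left(6 + O\right) 2 \left(-345\right) + b = \left(6 + 2\right) 2 \left(-345\right) - 31 = 8 \cdot 2 \left(-345\right) - 31 = 16 \left(-345\right) - 31 = -5520 - 31 = -5551$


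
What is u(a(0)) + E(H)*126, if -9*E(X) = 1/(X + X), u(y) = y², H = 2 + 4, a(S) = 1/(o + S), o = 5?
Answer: -169/150 ≈ -1.1267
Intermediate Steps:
a(S) = 1/(5 + S)
H = 6
E(X) = -1/(18*X) (E(X) = -1/(9*(X + X)) = -1/(2*X)/9 = -1/(18*X))
u(a(0)) + E(H)*126 = (1/(5 + 0))² - 1/18/6*126 = (1/5)² - 1/18*⅙*126 = (⅕)² - 1/108*126 = 1/25 - 7/6 = -169/150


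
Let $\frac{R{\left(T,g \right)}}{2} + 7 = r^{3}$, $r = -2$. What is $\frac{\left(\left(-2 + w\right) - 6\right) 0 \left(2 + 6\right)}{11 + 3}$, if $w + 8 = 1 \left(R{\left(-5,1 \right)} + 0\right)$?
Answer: $0$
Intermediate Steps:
$R{\left(T,g \right)} = -30$ ($R{\left(T,g \right)} = -14 + 2 \left(-2\right)^{3} = -14 + 2 \left(-8\right) = -14 - 16 = -30$)
$w = -38$ ($w = -8 + 1 \left(-30 + 0\right) = -8 + 1 \left(-30\right) = -8 - 30 = -38$)
$\frac{\left(\left(-2 + w\right) - 6\right) 0 \left(2 + 6\right)}{11 + 3} = \frac{\left(\left(-2 - 38\right) - 6\right) 0 \left(2 + 6\right)}{11 + 3} = \frac{\left(-40 - 6\right) 0 \cdot 8}{14} = \left(-46\right) 0 \cdot \frac{1}{14} = 0 \cdot \frac{1}{14} = 0$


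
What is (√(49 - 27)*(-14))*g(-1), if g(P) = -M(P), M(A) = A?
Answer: -14*√22 ≈ -65.666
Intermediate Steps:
g(P) = -P
(√(49 - 27)*(-14))*g(-1) = (√(49 - 27)*(-14))*(-1*(-1)) = (√22*(-14))*1 = -14*√22*1 = -14*√22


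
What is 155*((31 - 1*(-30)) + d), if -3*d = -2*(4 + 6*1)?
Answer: 31465/3 ≈ 10488.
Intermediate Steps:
d = 20/3 (d = -(-2)*(4 + 6*1)/3 = -(-2)*(4 + 6)/3 = -(-2)*10/3 = -⅓*(-20) = 20/3 ≈ 6.6667)
155*((31 - 1*(-30)) + d) = 155*((31 - 1*(-30)) + 20/3) = 155*((31 + 30) + 20/3) = 155*(61 + 20/3) = 155*(203/3) = 31465/3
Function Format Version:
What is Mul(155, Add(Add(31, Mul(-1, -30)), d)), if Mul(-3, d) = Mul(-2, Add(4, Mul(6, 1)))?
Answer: Rational(31465, 3) ≈ 10488.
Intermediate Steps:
d = Rational(20, 3) (d = Mul(Rational(-1, 3), Mul(-2, Add(4, Mul(6, 1)))) = Mul(Rational(-1, 3), Mul(-2, Add(4, 6))) = Mul(Rational(-1, 3), Mul(-2, 10)) = Mul(Rational(-1, 3), -20) = Rational(20, 3) ≈ 6.6667)
Mul(155, Add(Add(31, Mul(-1, -30)), d)) = Mul(155, Add(Add(31, Mul(-1, -30)), Rational(20, 3))) = Mul(155, Add(Add(31, 30), Rational(20, 3))) = Mul(155, Add(61, Rational(20, 3))) = Mul(155, Rational(203, 3)) = Rational(31465, 3)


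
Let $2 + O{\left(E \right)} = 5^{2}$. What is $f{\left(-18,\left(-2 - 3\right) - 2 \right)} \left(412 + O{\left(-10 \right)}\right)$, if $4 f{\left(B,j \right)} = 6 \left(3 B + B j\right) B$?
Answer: $-845640$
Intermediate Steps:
$O{\left(E \right)} = 23$ ($O{\left(E \right)} = -2 + 5^{2} = -2 + 25 = 23$)
$f{\left(B,j \right)} = \frac{B \left(18 B + 6 B j\right)}{4}$ ($f{\left(B,j \right)} = \frac{6 \left(3 B + B j\right) B}{4} = \frac{\left(18 B + 6 B j\right) B}{4} = \frac{B \left(18 B + 6 B j\right)}{4}$)
$f{\left(-18,\left(-2 - 3\right) - 2 \right)} \left(412 + O{\left(-10 \right)}\right) = \frac{3 \left(-18\right)^{2} \left(3 - 7\right)}{2} \left(412 + 23\right) = \frac{3}{2} \cdot 324 \left(3 - 7\right) 435 = \frac{3}{2} \cdot 324 \left(-4\right) 435 = \left(-1944\right) 435 = -845640$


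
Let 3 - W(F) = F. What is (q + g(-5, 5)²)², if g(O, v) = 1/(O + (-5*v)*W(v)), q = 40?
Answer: 6561162001/4100625 ≈ 1600.0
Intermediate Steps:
W(F) = 3 - F
g(O, v) = 1/(O - 5*v*(3 - v)) (g(O, v) = 1/(O + (-5*v)*(3 - v)) = 1/(O - 5*v*(3 - v)))
(q + g(-5, 5)²)² = (40 + (1/(-5 + 5*5*(-3 + 5)))²)² = (40 + (1/(-5 + 5*5*2))²)² = (40 + (1/(-5 + 50))²)² = (40 + (1/45)²)² = (40 + 1/2025)² = (81001/2025)² = 6561162001/4100625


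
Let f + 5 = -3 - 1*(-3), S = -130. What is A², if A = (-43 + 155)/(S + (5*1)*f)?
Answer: 12544/24025 ≈ 0.52212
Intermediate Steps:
f = -5 (f = -5 + (-3 - 1*(-3)) = -5 + (-3 + 3) = -5 + 0 = -5)
A = -112/155 (A = (-43 + 155)/(-130 + (5*1)*(-5)) = 112/(-130 + 5*(-5)) = 112/(-130 - 25) = 112/(-155) = 112*(-1/155) = -112/155 ≈ -0.72258)
A² = (-112/155)² = 12544/24025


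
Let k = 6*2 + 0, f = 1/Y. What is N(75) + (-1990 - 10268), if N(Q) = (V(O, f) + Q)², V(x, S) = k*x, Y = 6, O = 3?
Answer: 63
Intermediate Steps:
f = ⅙ (f = 1/6 = ⅙ ≈ 0.16667)
k = 12 (k = 12 + 0 = 12)
V(x, S) = 12*x
N(Q) = (36 + Q)² (N(Q) = (12*3 + Q)² = (36 + Q)²)
N(75) + (-1990 - 10268) = (36 + 75)² + (-1990 - 10268) = 111² - 12258 = 12321 - 12258 = 63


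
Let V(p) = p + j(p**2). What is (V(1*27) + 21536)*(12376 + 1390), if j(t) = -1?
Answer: 296822492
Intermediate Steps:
V(p) = -1 + p (V(p) = p - 1 = -1 + p)
(V(1*27) + 21536)*(12376 + 1390) = ((-1 + 1*27) + 21536)*(12376 + 1390) = ((-1 + 27) + 21536)*13766 = (26 + 21536)*13766 = 21562*13766 = 296822492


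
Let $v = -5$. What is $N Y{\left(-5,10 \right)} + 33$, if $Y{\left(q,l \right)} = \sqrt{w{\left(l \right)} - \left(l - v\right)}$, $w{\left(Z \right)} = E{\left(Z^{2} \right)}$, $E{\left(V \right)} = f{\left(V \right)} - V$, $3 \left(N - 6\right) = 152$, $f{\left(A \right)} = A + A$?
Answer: $33 + \frac{170 \sqrt{85}}{3} \approx 555.44$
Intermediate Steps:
$f{\left(A \right)} = 2 A$
$N = \frac{170}{3}$ ($N = 6 + \frac{1}{3} \cdot 152 = 6 + \frac{152}{3} = \frac{170}{3} \approx 56.667$)
$E{\left(V \right)} = V$ ($E{\left(V \right)} = 2 V - V = V$)
$w{\left(Z \right)} = Z^{2}$
$Y{\left(q,l \right)} = \sqrt{-5 + l^{2} - l}$ ($Y{\left(q,l \right)} = \sqrt{l^{2} - \left(5 + l\right)} = \sqrt{-5 + l^{2} - l}$)
$N Y{\left(-5,10 \right)} + 33 = \frac{170 \sqrt{-5 + 10^{2} - 10}}{3} + 33 = \frac{170 \sqrt{-5 + 100 - 10}}{3} + 33 = \frac{170 \sqrt{85}}{3} + 33 = 33 + \frac{170 \sqrt{85}}{3}$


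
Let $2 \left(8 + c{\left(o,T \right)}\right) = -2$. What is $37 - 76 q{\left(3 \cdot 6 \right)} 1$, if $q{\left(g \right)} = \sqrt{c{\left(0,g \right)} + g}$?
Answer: $-191$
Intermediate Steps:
$c{\left(o,T \right)} = -9$ ($c{\left(o,T \right)} = -8 + \frac{1}{2} \left(-2\right) = -8 - 1 = -9$)
$q{\left(g \right)} = \sqrt{-9 + g}$
$37 - 76 q{\left(3 \cdot 6 \right)} 1 = 37 - 76 \sqrt{-9 + 3 \cdot 6} \cdot 1 = 37 - 76 \sqrt{-9 + 18} \cdot 1 = 37 - 76 \sqrt{9} \cdot 1 = 37 - 76 \cdot 3 \cdot 1 = 37 - 228 = -191$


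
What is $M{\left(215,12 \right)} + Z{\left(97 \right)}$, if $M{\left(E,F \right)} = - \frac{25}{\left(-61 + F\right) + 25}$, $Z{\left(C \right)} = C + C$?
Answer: $\frac{4681}{24} \approx 195.04$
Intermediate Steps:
$Z{\left(C \right)} = 2 C$
$M{\left(E,F \right)} = - \frac{25}{-36 + F}$
$M{\left(215,12 \right)} + Z{\left(97 \right)} = - \frac{25}{-36 + 12} + 2 \cdot 97 = - \frac{25}{-24} + 194 = \left(-25\right) \left(- \frac{1}{24}\right) + 194 = \frac{25}{24} + 194 = \frac{4681}{24}$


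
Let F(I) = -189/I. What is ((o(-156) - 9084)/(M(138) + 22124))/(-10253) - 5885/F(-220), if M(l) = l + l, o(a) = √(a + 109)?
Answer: -10619647218683/1550253600 - I*√47/229667200 ≈ -6850.3 - 2.985e-8*I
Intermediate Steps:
o(a) = √(109 + a)
M(l) = 2*l
((o(-156) - 9084)/(M(138) + 22124))/(-10253) - 5885/F(-220) = ((√(109 - 156) - 9084)/(2*138 + 22124))/(-10253) - 5885/((-189/(-220))) = ((√(-47) - 9084)/(276 + 22124))*(-1/10253) - 5885/((-189*(-1/220))) = ((I*√47 - 9084)/22400)*(-1/10253) - 5885/189/220 = ((-9084 + I*√47)*(1/22400))*(-1/10253) - 5885*220/189 = (-2271/5600 + I*√47/22400)*(-1/10253) - 1294700/189 = (2271/57416800 - I*√47/229667200) - 1294700/189 = -10619647218683/1550253600 - I*√47/229667200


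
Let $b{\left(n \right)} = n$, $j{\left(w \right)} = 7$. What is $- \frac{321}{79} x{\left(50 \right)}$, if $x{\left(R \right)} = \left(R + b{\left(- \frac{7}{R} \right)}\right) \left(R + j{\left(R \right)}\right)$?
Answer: $- \frac{45614421}{3950} \approx -11548.0$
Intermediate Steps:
$x{\left(R \right)} = \left(7 + R\right) \left(R - \frac{7}{R}\right)$ ($x{\left(R \right)} = \left(R - \frac{7}{R}\right) \left(R + 7\right) = \left(R - \frac{7}{R}\right) \left(7 + R\right) = \left(7 + R\right) \left(R - \frac{7}{R}\right)$)
$- \frac{321}{79} x{\left(50 \right)} = - \frac{321}{79} \left(-7 + 50^{2} - \frac{49}{50} + 7 \cdot 50\right) = \left(-321\right) \frac{1}{79} \left(-7 + 2500 - \frac{49}{50} + 350\right) = - \frac{321 \left(-7 + 2500 - \frac{49}{50} + 350\right)}{79} = \left(- \frac{321}{79}\right) \frac{142101}{50} = - \frac{45614421}{3950}$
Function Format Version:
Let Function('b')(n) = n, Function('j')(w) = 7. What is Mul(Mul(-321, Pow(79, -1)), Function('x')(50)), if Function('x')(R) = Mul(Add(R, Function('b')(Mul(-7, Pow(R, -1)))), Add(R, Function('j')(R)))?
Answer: Rational(-45614421, 3950) ≈ -11548.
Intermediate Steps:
Function('x')(R) = Mul(Add(7, R), Add(R, Mul(-7, Pow(R, -1)))) (Function('x')(R) = Mul(Add(R, Mul(-7, Pow(R, -1))), Add(R, 7)) = Mul(Add(R, Mul(-7, Pow(R, -1))), Add(7, R)) = Mul(Add(7, R), Add(R, Mul(-7, Pow(R, -1)))))
Mul(Mul(-321, Pow(79, -1)), Function('x')(50)) = Mul(Mul(-321, Pow(79, -1)), Add(-7, Pow(50, 2), Mul(-49, Pow(50, -1)), Mul(7, 50))) = Mul(Mul(-321, Rational(1, 79)), Add(-7, 2500, Mul(-49, Rational(1, 50)), 350)) = Mul(Rational(-321, 79), Add(-7, 2500, Rational(-49, 50), 350)) = Mul(Rational(-321, 79), Rational(142101, 50)) = Rational(-45614421, 3950)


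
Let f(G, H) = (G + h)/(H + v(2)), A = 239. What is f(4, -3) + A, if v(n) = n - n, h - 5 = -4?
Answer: 712/3 ≈ 237.33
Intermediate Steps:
h = 1 (h = 5 - 4 = 1)
v(n) = 0
f(G, H) = (1 + G)/H (f(G, H) = (G + 1)/(H + 0) = (1 + G)/H)
f(4, -3) + A = (1 + 4)/(-3) + 239 = -⅓*5 + 239 = -5/3 + 239 = 712/3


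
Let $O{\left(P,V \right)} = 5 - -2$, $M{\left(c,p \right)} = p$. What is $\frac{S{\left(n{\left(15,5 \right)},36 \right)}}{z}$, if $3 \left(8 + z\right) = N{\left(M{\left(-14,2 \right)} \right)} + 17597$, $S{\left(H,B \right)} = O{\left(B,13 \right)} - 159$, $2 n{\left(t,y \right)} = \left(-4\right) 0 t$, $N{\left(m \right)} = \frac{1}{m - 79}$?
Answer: $- \frac{1463}{56380} \approx -0.025949$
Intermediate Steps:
$O{\left(P,V \right)} = 7$ ($O{\left(P,V \right)} = 5 + 2 = 7$)
$N{\left(m \right)} = \frac{1}{-79 + m}$
$n{\left(t,y \right)} = 0$ ($n{\left(t,y \right)} = \frac{\left(-4\right) 0 t}{2} = \frac{0 t}{2} = \frac{1}{2} \cdot 0 = 0$)
$S{\left(H,B \right)} = -152$ ($S{\left(H,B \right)} = 7 - 159 = -152$)
$z = \frac{451040}{77}$ ($z = -8 + \frac{\frac{1}{-79 + 2} + 17597}{3} = -8 + \frac{\frac{1}{-77} + 17597}{3} = -8 + \frac{- \frac{1}{77} + 17597}{3} = -8 + \frac{1}{3} \cdot \frac{1354968}{77} = -8 + \frac{451656}{77} = \frac{451040}{77} \approx 5857.7$)
$\frac{S{\left(n{\left(15,5 \right)},36 \right)}}{z} = - \frac{152}{\frac{451040}{77}} = \left(-152\right) \frac{77}{451040} = - \frac{1463}{56380}$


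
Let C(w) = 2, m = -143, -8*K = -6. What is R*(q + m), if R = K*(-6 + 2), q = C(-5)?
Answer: 423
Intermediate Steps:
K = ¾ (K = -⅛*(-6) = ¾ ≈ 0.75000)
q = 2
R = -3 (R = 3*(-6 + 2)/4 = (¾)*(-4) = -3)
R*(q + m) = -3*(2 - 143) = -3*(-141) = 423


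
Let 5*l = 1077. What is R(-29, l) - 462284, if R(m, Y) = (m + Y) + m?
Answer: -2310633/5 ≈ -4.6213e+5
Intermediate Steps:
l = 1077/5 (l = (⅕)*1077 = 1077/5 ≈ 215.40)
R(m, Y) = Y + 2*m (R(m, Y) = (Y + m) + m = Y + 2*m)
R(-29, l) - 462284 = (1077/5 + 2*(-29)) - 462284 = (1077/5 - 58) - 462284 = 787/5 - 462284 = -2310633/5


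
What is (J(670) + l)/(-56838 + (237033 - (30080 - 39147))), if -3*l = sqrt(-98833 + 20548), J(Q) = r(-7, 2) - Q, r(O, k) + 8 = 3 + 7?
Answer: -334/94631 - I*sqrt(78285)/567786 ≈ -0.0035295 - 0.00049278*I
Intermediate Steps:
r(O, k) = 2 (r(O, k) = -8 + (3 + 7) = -8 + 10 = 2)
J(Q) = 2 - Q
l = -I*sqrt(78285)/3 (l = -sqrt(-98833 + 20548)/3 = -I*sqrt(78285)/3 ≈ -93.265*I)
(J(670) + l)/(-56838 + (237033 - (30080 - 39147))) = ((2 - 1*670) - I*sqrt(78285)/3)/(-56838 + (237033 - (30080 - 39147))) = ((2 - 670) - I*sqrt(78285)/3)/(-56838 + (237033 - 1*(-9067))) = (-668 - I*sqrt(78285)/3)/(-56838 + (237033 + 9067)) = (-668 - I*sqrt(78285)/3)/(-56838 + 246100) = (-668 - I*sqrt(78285)/3)/189262 = (-668 - I*sqrt(78285)/3)*(1/189262) = -334/94631 - I*sqrt(78285)/567786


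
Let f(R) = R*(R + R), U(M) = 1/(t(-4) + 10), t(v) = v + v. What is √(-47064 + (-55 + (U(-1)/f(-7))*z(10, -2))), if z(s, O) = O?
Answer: I*√9235326/14 ≈ 217.07*I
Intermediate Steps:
t(v) = 2*v
U(M) = ½ (U(M) = 1/(2*(-4) + 10) = 1/(-8 + 10) = 1/2 = ½)
f(R) = 2*R² (f(R) = R*(2*R) = 2*R²)
√(-47064 + (-55 + (U(-1)/f(-7))*z(10, -2))) = √(-47064 + (-55 + (1/(2*((2*(-7)²))))*(-2))) = √(-47064 + (-55 + (1/(2*((2*49))))*(-2))) = √(-47064 + (-55 + ((½)/98)*(-2))) = √(-47064 + (-55 + ((½)*(1/98))*(-2))) = √(-47064 + (-55 + (1/196)*(-2))) = √(-47064 + (-55 - 1/98)) = √(-47064 - 5391/98) = √(-4617663/98) = I*√9235326/14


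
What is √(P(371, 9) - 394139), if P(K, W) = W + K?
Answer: 3*I*√43751 ≈ 627.5*I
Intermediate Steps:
P(K, W) = K + W
√(P(371, 9) - 394139) = √((371 + 9) - 394139) = √(380 - 394139) = √(-393759) = 3*I*√43751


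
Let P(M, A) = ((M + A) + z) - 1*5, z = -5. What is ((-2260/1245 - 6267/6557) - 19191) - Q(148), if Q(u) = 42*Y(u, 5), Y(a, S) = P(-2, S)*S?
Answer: -348644300/19671 ≈ -17724.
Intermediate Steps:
P(M, A) = -10 + A + M (P(M, A) = ((M + A) - 5) - 1*5 = ((A + M) - 5) - 5 = (-5 + A + M) - 5 = -10 + A + M)
Y(a, S) = S*(-12 + S) (Y(a, S) = (-10 + S - 2)*S = (-12 + S)*S = S*(-12 + S))
Q(u) = -1470 (Q(u) = 42*(5*(-12 + 5)) = 42*(5*(-7)) = 42*(-35) = -1470)
((-2260/1245 - 6267/6557) - 19191) - Q(148) = ((-2260/1245 - 6267/6557) - 19191) - 1*(-1470) = ((-2260*1/1245 - 6267*1/6557) - 19191) + 1470 = ((-452/249 - 6267/6557) - 19191) + 1470 = (-54509/19671 - 19191) + 1470 = -377560670/19671 + 1470 = -348644300/19671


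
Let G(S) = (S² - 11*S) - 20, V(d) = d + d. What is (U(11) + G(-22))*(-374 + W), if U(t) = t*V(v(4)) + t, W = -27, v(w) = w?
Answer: -322805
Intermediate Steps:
V(d) = 2*d
U(t) = 9*t (U(t) = t*(2*4) + t = t*8 + t = 8*t + t = 9*t)
G(S) = -20 + S² - 11*S
(U(11) + G(-22))*(-374 + W) = (9*11 + (-20 + (-22)² - 11*(-22)))*(-374 - 27) = (99 + (-20 + 484 + 242))*(-401) = (99 + 706)*(-401) = 805*(-401) = -322805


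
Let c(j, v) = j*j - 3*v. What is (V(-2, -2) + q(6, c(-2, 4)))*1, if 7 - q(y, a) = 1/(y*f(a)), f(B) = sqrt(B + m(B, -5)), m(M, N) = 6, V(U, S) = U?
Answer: 5 + I*sqrt(2)/12 ≈ 5.0 + 0.11785*I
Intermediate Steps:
c(j, v) = j**2 - 3*v
f(B) = sqrt(6 + B) (f(B) = sqrt(B + 6) = sqrt(6 + B))
q(y, a) = 7 - 1/(y*sqrt(6 + a)) (q(y, a) = 7 - 1/(y*(sqrt(6 + a))) = 7 - 1/(y*sqrt(6 + a)))
(V(-2, -2) + q(6, c(-2, 4)))*1 = (-2 + (7 - 1/(6*sqrt(6 + ((-2)**2 - 3*4)))))*1 = (-2 + (7 - 1*1/6/sqrt(6 + (4 - 12))))*1 = (-2 + (7 - 1*1/6/sqrt(6 - 8)))*1 = (-2 + (7 - 1*1/6/sqrt(-2)))*1 = (-2 + (7 - 1*1/6*(-I*sqrt(2)/2)))*1 = (-2 + (7 + I*sqrt(2)/12))*1 = (5 + I*sqrt(2)/12)*1 = 5 + I*sqrt(2)/12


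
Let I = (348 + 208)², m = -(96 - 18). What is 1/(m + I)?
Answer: 1/309058 ≈ 3.2356e-6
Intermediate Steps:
m = -78 (m = -1*78 = -78)
I = 309136 (I = 556² = 309136)
1/(m + I) = 1/(-78 + 309136) = 1/309058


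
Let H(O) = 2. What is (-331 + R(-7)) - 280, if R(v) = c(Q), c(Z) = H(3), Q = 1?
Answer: -609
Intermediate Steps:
c(Z) = 2
R(v) = 2
(-331 + R(-7)) - 280 = (-331 + 2) - 280 = -329 - 280 = -609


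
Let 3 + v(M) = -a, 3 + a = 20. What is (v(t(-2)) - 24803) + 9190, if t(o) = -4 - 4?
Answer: -15633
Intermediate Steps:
a = 17 (a = -3 + 20 = 17)
t(o) = -8
v(M) = -20 (v(M) = -3 - 1*17 = -3 - 17 = -20)
(v(t(-2)) - 24803) + 9190 = (-20 - 24803) + 9190 = -24823 + 9190 = -15633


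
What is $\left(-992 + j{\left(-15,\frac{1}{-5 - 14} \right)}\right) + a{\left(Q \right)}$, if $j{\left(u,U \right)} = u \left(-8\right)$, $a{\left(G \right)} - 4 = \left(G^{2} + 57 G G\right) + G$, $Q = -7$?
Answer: $1967$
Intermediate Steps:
$a{\left(G \right)} = 4 + G + 58 G^{2}$ ($a{\left(G \right)} = 4 + \left(\left(G^{2} + 57 G G\right) + G\right) = 4 + \left(\left(G^{2} + 57 G^{2}\right) + G\right) = 4 + \left(58 G^{2} + G\right) = 4 + \left(G + 58 G^{2}\right) = 4 + G + 58 G^{2}$)
$j{\left(u,U \right)} = - 8 u$
$\left(-992 + j{\left(-15,\frac{1}{-5 - 14} \right)}\right) + a{\left(Q \right)} = \left(-992 - -120\right) + \left(4 - 7 + 58 \left(-7\right)^{2}\right) = \left(-992 + 120\right) + \left(4 - 7 + 58 \cdot 49\right) = -872 + \left(4 - 7 + 2842\right) = -872 + 2839 = 1967$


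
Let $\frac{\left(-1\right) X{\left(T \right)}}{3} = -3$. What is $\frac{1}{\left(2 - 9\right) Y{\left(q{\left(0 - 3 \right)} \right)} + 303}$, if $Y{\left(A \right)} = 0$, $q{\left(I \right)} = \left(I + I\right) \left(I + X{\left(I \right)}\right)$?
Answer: $\frac{1}{303} \approx 0.0033003$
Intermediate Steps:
$X{\left(T \right)} = 9$ ($X{\left(T \right)} = \left(-3\right) \left(-3\right) = 9$)
$q{\left(I \right)} = 2 I \left(9 + I\right)$ ($q{\left(I \right)} = \left(I + I\right) \left(I + 9\right) = 2 I \left(9 + I\right)$)
$\frac{1}{\left(2 - 9\right) Y{\left(q{\left(0 - 3 \right)} \right)} + 303} = \frac{1}{\left(2 - 9\right) 0 + 303} = \frac{1}{\left(-7\right) 0 + 303} = \frac{1}{0 + 303} = \frac{1}{303}$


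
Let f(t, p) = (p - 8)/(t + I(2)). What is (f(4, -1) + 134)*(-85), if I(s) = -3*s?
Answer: -23545/2 ≈ -11773.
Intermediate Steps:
f(t, p) = (-8 + p)/(-6 + t) (f(t, p) = (p - 8)/(t - 3*2) = (-8 + p)/(t - 6) = (-8 + p)/(-6 + t))
(f(4, -1) + 134)*(-85) = ((-8 - 1)/(-6 + 4) + 134)*(-85) = (-9/(-2) + 134)*(-85) = (-1/2*(-9) + 134)*(-85) = (9/2 + 134)*(-85) = (277/2)*(-85) = -23545/2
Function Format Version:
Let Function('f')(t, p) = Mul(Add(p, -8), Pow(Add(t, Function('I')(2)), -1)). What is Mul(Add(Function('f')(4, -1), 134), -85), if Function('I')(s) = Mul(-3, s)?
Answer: Rational(-23545, 2) ≈ -11773.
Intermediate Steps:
Function('f')(t, p) = Mul(Pow(Add(-6, t), -1), Add(-8, p)) (Function('f')(t, p) = Mul(Add(p, -8), Pow(Add(t, Mul(-3, 2)), -1)) = Mul(Add(-8, p), Pow(Add(t, -6), -1)) = Mul(Add(-8, p), Pow(Add(-6, t), -1)) = Mul(Pow(Add(-6, t), -1), Add(-8, p)))
Mul(Add(Function('f')(4, -1), 134), -85) = Mul(Add(Mul(Pow(Add(-6, 4), -1), Add(-8, -1)), 134), -85) = Mul(Add(Mul(Pow(-2, -1), -9), 134), -85) = Mul(Add(Mul(Rational(-1, 2), -9), 134), -85) = Mul(Add(Rational(9, 2), 134), -85) = Mul(Rational(277, 2), -85) = Rational(-23545, 2)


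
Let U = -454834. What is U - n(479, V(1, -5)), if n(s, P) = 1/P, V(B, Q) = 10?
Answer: -4548341/10 ≈ -4.5483e+5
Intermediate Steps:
U - n(479, V(1, -5)) = -454834 - 1/10 = -454834 - 1*⅒ = -454834 - ⅒ = -4548341/10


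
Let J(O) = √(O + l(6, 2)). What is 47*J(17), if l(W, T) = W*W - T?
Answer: 47*√51 ≈ 335.65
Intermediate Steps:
l(W, T) = W² - T
J(O) = √(34 + O) (J(O) = √(O + (6² - 1*2)) = √(O + (36 - 2)) = √(O + 34) = √(34 + O))
47*J(17) = 47*√(34 + 17) = 47*√51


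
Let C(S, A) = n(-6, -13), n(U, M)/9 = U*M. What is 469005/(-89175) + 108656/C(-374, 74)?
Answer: 312005243/2086695 ≈ 149.52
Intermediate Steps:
n(U, M) = 9*M*U (n(U, M) = 9*(U*M) = 9*(M*U) = 9*M*U)
C(S, A) = 702 (C(S, A) = 9*(-13)*(-6) = 702)
469005/(-89175) + 108656/C(-374, 74) = 469005/(-89175) + 108656/702 = 469005*(-1/89175) + 108656*(1/702) = -31267/5945 + 54328/351 = 312005243/2086695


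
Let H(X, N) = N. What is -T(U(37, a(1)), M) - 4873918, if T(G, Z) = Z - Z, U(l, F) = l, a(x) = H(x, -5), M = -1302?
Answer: -4873918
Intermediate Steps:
a(x) = -5
T(G, Z) = 0
-T(U(37, a(1)), M) - 4873918 = -1*0 - 4873918 = 0 - 4873918 = -4873918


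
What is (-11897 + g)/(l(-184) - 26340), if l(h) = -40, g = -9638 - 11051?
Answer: 16293/13190 ≈ 1.2353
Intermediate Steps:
g = -20689
(-11897 + g)/(l(-184) - 26340) = (-11897 - 20689)/(-40 - 26340) = -32586/(-26380) = -32586*(-1/26380) = 16293/13190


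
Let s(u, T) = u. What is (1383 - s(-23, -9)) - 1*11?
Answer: 1395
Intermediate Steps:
(1383 - s(-23, -9)) - 1*11 = (1383 - 1*(-23)) - 1*11 = (1383 + 23) - 11 = 1406 - 11 = 1395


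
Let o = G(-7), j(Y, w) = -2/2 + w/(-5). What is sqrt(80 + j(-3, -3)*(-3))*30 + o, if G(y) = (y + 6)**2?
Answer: 1 + 6*sqrt(2030) ≈ 271.33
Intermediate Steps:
j(Y, w) = -1 - w/5 (j(Y, w) = -2*1/2 + w*(-1/5) = -1 - w/5)
G(y) = (6 + y)**2
o = 1 (o = (6 - 7)**2 = (-1)**2 = 1)
sqrt(80 + j(-3, -3)*(-3))*30 + o = sqrt(80 + (-1 - 1/5*(-3))*(-3))*30 + 1 = sqrt(80 + (-1 + 3/5)*(-3))*30 + 1 = sqrt(80 - 2/5*(-3))*30 + 1 = sqrt(80 + 6/5)*30 + 1 = sqrt(406/5)*30 + 1 = (sqrt(2030)/5)*30 + 1 = 6*sqrt(2030) + 1 = 1 + 6*sqrt(2030)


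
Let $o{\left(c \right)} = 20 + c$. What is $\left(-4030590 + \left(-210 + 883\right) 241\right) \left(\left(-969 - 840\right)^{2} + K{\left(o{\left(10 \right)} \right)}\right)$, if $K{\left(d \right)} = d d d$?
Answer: $-12763702401957$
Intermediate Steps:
$K{\left(d \right)} = d^{3}$ ($K{\left(d \right)} = d^{2} d = d^{3}$)
$\left(-4030590 + \left(-210 + 883\right) 241\right) \left(\left(-969 - 840\right)^{2} + K{\left(o{\left(10 \right)} \right)}\right) = \left(-4030590 + \left(-210 + 883\right) 241\right) \left(\left(-969 - 840\right)^{2} + \left(20 + 10\right)^{3}\right) = \left(-4030590 + 673 \cdot 241\right) \left(\left(-1809\right)^{2} + 30^{3}\right) = \left(-4030590 + 162193\right) \left(3272481 + 27000\right) = \left(-3868397\right) 3299481 = -12763702401957$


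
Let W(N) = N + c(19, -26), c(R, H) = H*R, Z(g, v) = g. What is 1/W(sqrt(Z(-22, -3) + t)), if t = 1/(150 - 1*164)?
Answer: -6916/3416813 - I*sqrt(4326)/3416813 ≈ -0.0020241 - 1.925e-5*I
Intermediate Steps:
t = -1/14 (t = 1/(150 - 164) = 1/(-14) = -1/14 ≈ -0.071429)
W(N) = -494 + N (W(N) = N - 26*19 = N - 494 = -494 + N)
1/W(sqrt(Z(-22, -3) + t)) = 1/(-494 + sqrt(-22 - 1/14)) = 1/(-494 + sqrt(-309/14)) = 1/(-494 + I*sqrt(4326)/14)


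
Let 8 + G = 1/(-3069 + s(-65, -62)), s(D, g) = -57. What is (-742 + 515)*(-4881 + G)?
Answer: 3469244405/3126 ≈ 1.1098e+6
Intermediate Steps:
G = -25009/3126 (G = -8 + 1/(-3069 - 57) = -8 + 1/(-3126) = -8 - 1/3126 = -25009/3126 ≈ -8.0003)
(-742 + 515)*(-4881 + G) = (-742 + 515)*(-4881 - 25009/3126) = -227*(-15283015/3126) = 3469244405/3126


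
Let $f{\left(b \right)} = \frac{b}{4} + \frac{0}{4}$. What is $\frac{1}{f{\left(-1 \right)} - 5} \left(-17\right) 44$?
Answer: $\frac{2992}{21} \approx 142.48$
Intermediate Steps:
$f{\left(b \right)} = \frac{b}{4}$ ($f{\left(b \right)} = b \frac{1}{4} + 0 \cdot \frac{1}{4} = \frac{b}{4} + 0 = \frac{b}{4}$)
$\frac{1}{f{\left(-1 \right)} - 5} \left(-17\right) 44 = \frac{1}{\frac{1}{4} \left(-1\right) - 5} \left(-17\right) 44 = \frac{1}{- \frac{1}{4} - 5} \left(-17\right) 44 = \frac{1}{- \frac{21}{4}} \left(-17\right) 44 = \left(- \frac{4}{21}\right) \left(-17\right) 44 = \frac{68}{21} \cdot 44 = \frac{2992}{21}$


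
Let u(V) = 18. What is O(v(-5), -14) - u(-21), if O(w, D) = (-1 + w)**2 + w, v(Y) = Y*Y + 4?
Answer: 795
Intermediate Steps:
v(Y) = 4 + Y**2 (v(Y) = Y**2 + 4 = 4 + Y**2)
O(w, D) = w + (-1 + w)**2
O(v(-5), -14) - u(-21) = ((4 + (-5)**2) + (-1 + (4 + (-5)**2))**2) - 1*18 = ((4 + 25) + (-1 + (4 + 25))**2) - 18 = (29 + (-1 + 29)**2) - 18 = (29 + 28**2) - 18 = (29 + 784) - 18 = 813 - 18 = 795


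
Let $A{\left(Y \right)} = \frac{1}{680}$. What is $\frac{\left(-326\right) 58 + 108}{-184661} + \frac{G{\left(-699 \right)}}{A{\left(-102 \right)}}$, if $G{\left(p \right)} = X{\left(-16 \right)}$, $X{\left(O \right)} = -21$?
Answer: $- \frac{2636940280}{184661} \approx -14280.0$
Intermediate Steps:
$G{\left(p \right)} = -21$
$A{\left(Y \right)} = \frac{1}{680}$
$\frac{\left(-326\right) 58 + 108}{-184661} + \frac{G{\left(-699 \right)}}{A{\left(-102 \right)}} = \frac{\left(-326\right) 58 + 108}{-184661} - 21 \frac{1}{\frac{1}{680}} = \left(-18908 + 108\right) \left(- \frac{1}{184661}\right) - 14280 = \left(-18800\right) \left(- \frac{1}{184661}\right) - 14280 = \frac{18800}{184661} - 14280 = - \frac{2636940280}{184661}$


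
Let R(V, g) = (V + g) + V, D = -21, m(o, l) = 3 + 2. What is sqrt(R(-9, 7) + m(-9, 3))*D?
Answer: -21*I*sqrt(6) ≈ -51.439*I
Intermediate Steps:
m(o, l) = 5
R(V, g) = g + 2*V
sqrt(R(-9, 7) + m(-9, 3))*D = sqrt((7 + 2*(-9)) + 5)*(-21) = sqrt((7 - 18) + 5)*(-21) = sqrt(-11 + 5)*(-21) = sqrt(-6)*(-21) = (I*sqrt(6))*(-21) = -21*I*sqrt(6)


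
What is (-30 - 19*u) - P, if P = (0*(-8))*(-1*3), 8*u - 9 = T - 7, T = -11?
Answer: -69/8 ≈ -8.6250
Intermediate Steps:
u = -9/8 (u = 9/8 + (-11 - 7)/8 = 9/8 + (⅛)*(-18) = 9/8 - 9/4 = -9/8 ≈ -1.1250)
P = 0 (P = 0*(-3) = 0)
(-30 - 19*u) - P = (-30 - 19*(-9/8)) - 1*0 = (-30 + 171/8) + 0 = -69/8 + 0 = -69/8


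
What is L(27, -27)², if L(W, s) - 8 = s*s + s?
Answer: 504100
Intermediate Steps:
L(W, s) = 8 + s + s² (L(W, s) = 8 + (s*s + s) = 8 + (s² + s) = 8 + (s + s²) = 8 + s + s²)
L(27, -27)² = (8 - 27 + (-27)²)² = (8 - 27 + 729)² = 710² = 504100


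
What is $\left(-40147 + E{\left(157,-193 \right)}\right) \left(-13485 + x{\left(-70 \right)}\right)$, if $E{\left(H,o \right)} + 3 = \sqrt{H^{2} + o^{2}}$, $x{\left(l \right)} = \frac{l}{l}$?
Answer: $541382600 - 13484 \sqrt{61898} \approx 5.3803 \cdot 10^{8}$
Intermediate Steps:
$x{\left(l \right)} = 1$
$E{\left(H,o \right)} = -3 + \sqrt{H^{2} + o^{2}}$
$\left(-40147 + E{\left(157,-193 \right)}\right) \left(-13485 + x{\left(-70 \right)}\right) = \left(-40147 - \left(3 - \sqrt{157^{2} + \left(-193\right)^{2}}\right)\right) \left(-13485 + 1\right) = \left(-40147 - \left(3 - \sqrt{24649 + 37249}\right)\right) \left(-13484\right) = \left(-40147 - \left(3 - \sqrt{61898}\right)\right) \left(-13484\right) = \left(-40150 + \sqrt{61898}\right) \left(-13484\right) = 541382600 - 13484 \sqrt{61898}$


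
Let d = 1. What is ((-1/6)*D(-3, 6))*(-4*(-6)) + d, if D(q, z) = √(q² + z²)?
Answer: 1 - 12*√5 ≈ -25.833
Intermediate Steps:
((-1/6)*D(-3, 6))*(-4*(-6)) + d = ((-1/6)*√((-3)² + 6²))*(-4*(-6)) + 1 = ((-1*⅙)*√(9 + 36))*24 + 1 = -√5/2*24 + 1 = -12*√5 + 1 = 1 - 12*√5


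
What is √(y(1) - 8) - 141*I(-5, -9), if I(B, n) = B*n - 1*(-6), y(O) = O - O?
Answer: -7191 + 2*I*√2 ≈ -7191.0 + 2.8284*I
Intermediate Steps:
y(O) = 0
I(B, n) = 6 + B*n (I(B, n) = B*n + 6 = 6 + B*n)
√(y(1) - 8) - 141*I(-5, -9) = √(0 - 8) - 141*(6 - 5*(-9)) = √(-8) - 141*(6 + 45) = 2*I*√2 - 141*51 = 2*I*√2 - 7191 = -7191 + 2*I*√2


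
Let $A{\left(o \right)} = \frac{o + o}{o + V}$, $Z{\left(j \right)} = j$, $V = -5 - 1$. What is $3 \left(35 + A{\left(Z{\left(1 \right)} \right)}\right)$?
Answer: $\frac{519}{5} \approx 103.8$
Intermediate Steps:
$V = -6$ ($V = -5 - 1 = -6$)
$A{\left(o \right)} = \frac{2 o}{-6 + o}$ ($A{\left(o \right)} = \frac{o + o}{o - 6} = \frac{2 o}{-6 + o}$)
$3 \left(35 + A{\left(Z{\left(1 \right)} \right)}\right) = 3 \left(35 + 2 \cdot 1 \frac{1}{-6 + 1}\right) = 3 \left(35 + 2 \cdot 1 \frac{1}{-5}\right) = 3 \left(35 + 2 \cdot 1 \left(- \frac{1}{5}\right)\right) = 3 \left(35 - \frac{2}{5}\right) = 3 \cdot \frac{173}{5} = \frac{519}{5}$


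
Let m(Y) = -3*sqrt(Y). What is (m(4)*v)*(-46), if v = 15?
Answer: 4140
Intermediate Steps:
(m(4)*v)*(-46) = (-3*sqrt(4)*15)*(-46) = (-3*2*15)*(-46) = -6*15*(-46) = -90*(-46) = 4140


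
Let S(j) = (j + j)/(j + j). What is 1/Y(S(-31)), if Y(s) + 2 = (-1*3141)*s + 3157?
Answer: 1/14 ≈ 0.071429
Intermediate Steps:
S(j) = 1 (S(j) = (2*j)/((2*j)) = (2*j)*(1/(2*j)) = 1)
Y(s) = 3155 - 3141*s (Y(s) = -2 + ((-1*3141)*s + 3157) = -2 + (-3141*s + 3157) = -2 + (3157 - 3141*s) = 3155 - 3141*s)
1/Y(S(-31)) = 1/(3155 - 3141*1) = 1/(3155 - 3141) = 1/14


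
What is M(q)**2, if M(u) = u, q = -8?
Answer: 64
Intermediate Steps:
M(q)**2 = (-8)**2 = 64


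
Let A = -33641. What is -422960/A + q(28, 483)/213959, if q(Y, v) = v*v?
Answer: 98344173889/7197794719 ≈ 13.663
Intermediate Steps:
q(Y, v) = v²
-422960/A + q(28, 483)/213959 = -422960/(-33641) + 483²/213959 = -422960*(-1/33641) + 233289*(1/213959) = 422960/33641 + 233289/213959 = 98344173889/7197794719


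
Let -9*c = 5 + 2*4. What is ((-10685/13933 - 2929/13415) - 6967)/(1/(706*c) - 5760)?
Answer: 11953376212511266/9881114341010355 ≈ 1.2097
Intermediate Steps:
c = -13/9 (c = -(5 + 2*4)/9 = -(5 + 8)/9 = -⅑*13 = -13/9 ≈ -1.4444)
((-10685/13933 - 2929/13415) - 6967)/(1/(706*c) - 5760) = ((-10685/13933 - 2929/13415) - 6967)/(1/(706*(-13/9)) - 5760) = ((-10685*1/13933 - 2929*1/13415) - 6967)/(1/(-9178/9) - 5760) = ((-10685/13933 - 2929/13415) - 6967)/(-9/9178 - 5760) = (-184149032/186911195 - 6967)/(-52865289/9178) = -1302394444597/186911195*(-9178/52865289) = 11953376212511266/9881114341010355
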